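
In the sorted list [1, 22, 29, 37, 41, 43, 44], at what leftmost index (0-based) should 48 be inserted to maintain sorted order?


List is sorted: [1, 22, 29, 37, 41, 43, 44]
We need the leftmost position where 48 can be inserted, i.e. the first index whose element is >= 48 (or the end of the list if none is).
Binary search with low=0, high=7 (0-based indices):
  low=0, high=7, mid=3: a[3]=37 < 48, so low = 4
  low=4, high=7, mid=5: a[5]=43 < 48, so low = 6
  low=6, high=7, mid=6: a[6]=44 < 48, so low = 7
Now low = high = 7, so the insertion index is 7.
Final answer: 7


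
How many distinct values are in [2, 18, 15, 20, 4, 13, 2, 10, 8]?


List all unique values:
Distinct values: [2, 4, 8, 10, 13, 15, 18, 20]
Count = 8
Final answer: 8


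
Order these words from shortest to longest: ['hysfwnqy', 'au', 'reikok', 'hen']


Compute lengths:
  'hysfwnqy' has length 8
  'au' has length 2
  'reikok' has length 6
  'hen' has length 3
Lengths in increasing order: 2 < 3 < 6 < 8
Listing the words in that order gives the answer.
Final answer: ['au', 'hen', 'reikok', 'hysfwnqy']


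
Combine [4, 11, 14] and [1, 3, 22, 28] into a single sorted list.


List A: [4, 11, 14]
List B: [1, 3, 22, 28]
Repeatedly compare the front elements and take the smaller:
  4 vs 1 -> take 1
  4 vs 3 -> take 3
  4 vs 22 -> take 4
  11 vs 22 -> take 11
  14 vs 22 -> take 14
  A is exhausted; append the rest of B: [22, 28]
Final answer: [1, 3, 4, 11, 14, 22, 28]


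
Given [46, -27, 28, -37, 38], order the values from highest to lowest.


Original list: [46, -27, 28, -37, 38]
Repeatedly take the largest remaining element:
  Remaining [46, -27, 28, -37, 38] -> largest is 46
  Remaining [-27, 28, -37, 38] -> largest is 38
  Remaining [-27, 28, -37] -> largest is 28
  Remaining [-27, -37] -> largest is -27
  Remaining [-37] -> largest is -37
Collecting the picks in order gives the descending list.
Final answer: [46, 38, 28, -27, -37]


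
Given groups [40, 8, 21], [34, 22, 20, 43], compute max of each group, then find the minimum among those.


Find max of each group:
  Group 1: [40, 8, 21] -> max = 40
  Group 2: [34, 22, 20, 43] -> max = 43
Maxes: [40, 43]
Minimum of maxes = 40
Final answer: 40


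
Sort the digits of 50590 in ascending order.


The number 50590 has digits: 5, 0, 5, 9, 0
Sorted: 0, 0, 5, 5, 9
Joining the sorted digits gives the result.
Final answer: 00559


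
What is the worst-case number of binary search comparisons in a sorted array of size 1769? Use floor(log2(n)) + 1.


Binary search halves the search space each step.
Maximum comparisons = floor(log2(1769)) + 1
log2(1769) = 10.7887
floor(log2(1769)) = 10, so 10 + 1 = 11
Final answer: 11


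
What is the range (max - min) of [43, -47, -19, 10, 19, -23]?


Maximum value: 43
Minimum value: -47
Range = 43 - (-47) = 90
Final answer: 90


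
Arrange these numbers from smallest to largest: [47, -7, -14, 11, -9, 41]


Original list: [47, -7, -14, 11, -9, 41]
Repeatedly take the smallest remaining element:
  Remaining [47, -7, -14, 11, -9, 41] -> smallest is -14
  Remaining [47, -7, 11, -9, 41] -> smallest is -9
  Remaining [47, -7, 11, 41] -> smallest is -7
  Remaining [47, 11, 41] -> smallest is 11
  Remaining [47, 41] -> smallest is 41
  Remaining [47] -> smallest is 47
Collecting the picks in order gives the sorted list.
Final answer: [-14, -9, -7, 11, 41, 47]


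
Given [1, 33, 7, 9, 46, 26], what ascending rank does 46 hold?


Sort ascending: [1, 7, 9, 26, 33, 46]
Find 46 in the sorted list.
46 is at position 6 (1-indexed).
Final answer: 6


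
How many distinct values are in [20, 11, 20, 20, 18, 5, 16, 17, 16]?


List all unique values:
Distinct values: [5, 11, 16, 17, 18, 20]
Count = 6
Final answer: 6


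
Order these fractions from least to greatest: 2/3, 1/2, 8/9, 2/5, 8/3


Convert to decimal for comparison:
  2/3 = 0.6667
  1/2 = 0.5
  8/9 = 0.8889
  2/5 = 0.4
  8/3 = 2.6667
Decimals in increasing order: 0.4 < 0.5 < 0.6667 < 0.8889 < 2.6667
Writing each back as its fraction gives the sorted order.
Final answer: 2/5, 1/2, 2/3, 8/9, 8/3


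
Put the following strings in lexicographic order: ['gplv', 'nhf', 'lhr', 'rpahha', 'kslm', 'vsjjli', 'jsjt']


Compare strings character by character (the first differing letter decides):
  'gplv' < 'jsjt' since 'g' < 'j' at position 1
  'jsjt' < 'kslm' since 'j' < 'k' at position 1
  'kslm' < 'lhr' since 'k' < 'l' at position 1
  'lhr' < 'nhf' since 'l' < 'n' at position 1
  'nhf' < 'rpahha' since 'n' < 'r' at position 1
  'rpahha' < 'vsjjli' since 'r' < 'v' at position 1
Chaining these comparisons gives the alphabetical order.
Final answer: ['gplv', 'jsjt', 'kslm', 'lhr', 'nhf', 'rpahha', 'vsjjli']


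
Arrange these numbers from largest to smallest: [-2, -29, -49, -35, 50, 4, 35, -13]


Original list: [-2, -29, -49, -35, 50, 4, 35, -13]
Repeatedly take the largest remaining element:
  Remaining [-2, -29, -49, -35, 50, 4, 35, -13] -> largest is 50
  Remaining [-2, -29, -49, -35, 4, 35, -13] -> largest is 35
  Remaining [-2, -29, -49, -35, 4, -13] -> largest is 4
  Remaining [-2, -29, -49, -35, -13] -> largest is -2
  Remaining [-29, -49, -35, -13] -> largest is -13
  Remaining [-29, -49, -35] -> largest is -29
  Remaining [-49, -35] -> largest is -35
  Remaining [-49] -> largest is -49
Collecting the picks in order gives the descending list.
Final answer: [50, 35, 4, -2, -13, -29, -35, -49]


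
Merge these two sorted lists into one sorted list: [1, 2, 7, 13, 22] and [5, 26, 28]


List A: [1, 2, 7, 13, 22]
List B: [5, 26, 28]
Repeatedly compare the front elements and take the smaller:
  1 vs 5 -> take 1
  2 vs 5 -> take 2
  7 vs 5 -> take 5
  7 vs 26 -> take 7
  13 vs 26 -> take 13
  22 vs 26 -> take 22
  A is exhausted; append the rest of B: [26, 28]
Final answer: [1, 2, 5, 7, 13, 22, 26, 28]


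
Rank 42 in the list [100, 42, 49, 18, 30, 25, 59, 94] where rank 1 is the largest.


Sort descending: [100, 94, 59, 49, 42, 30, 25, 18]
Find 42 in the sorted list.
42 is at position 5.
Final answer: 5


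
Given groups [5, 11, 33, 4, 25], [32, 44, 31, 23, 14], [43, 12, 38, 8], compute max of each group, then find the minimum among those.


Find max of each group:
  Group 1: [5, 11, 33, 4, 25] -> max = 33
  Group 2: [32, 44, 31, 23, 14] -> max = 44
  Group 3: [43, 12, 38, 8] -> max = 43
Maxes: [33, 44, 43]
Minimum of maxes = 33
Final answer: 33


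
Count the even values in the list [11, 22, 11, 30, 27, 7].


Check each element:
  11 is odd
  22 is even
  11 is odd
  30 is even
  27 is odd
  7 is odd
Evens: [22, 30]
Count of evens = 2
Final answer: 2


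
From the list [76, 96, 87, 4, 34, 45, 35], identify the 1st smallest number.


Sort ascending: [4, 34, 35, 45, 76, 87, 96]
The 1st element (1-indexed) is at index 0.
Value = 4
Final answer: 4


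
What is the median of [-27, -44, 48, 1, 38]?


First, sort the list: [-44, -27, 1, 38, 48]
The list has 5 elements (odd count).
The middle index is 2 (0-based), and the element there is 1.
Final answer: 1


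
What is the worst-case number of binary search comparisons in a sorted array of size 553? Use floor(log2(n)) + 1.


Binary search halves the search space each step.
Maximum comparisons = floor(log2(553)) + 1
log2(553) = 9.1111
floor(log2(553)) = 9, so 9 + 1 = 10
Final answer: 10


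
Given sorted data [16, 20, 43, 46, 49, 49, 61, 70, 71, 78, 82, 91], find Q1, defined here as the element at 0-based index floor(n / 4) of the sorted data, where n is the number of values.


The list has n = 12 elements.
Q1 index = floor(12 / 4) = floor(3) = 3
Counting from index 0 in the sorted data, the element at index 3 is 46.
Final answer: 46


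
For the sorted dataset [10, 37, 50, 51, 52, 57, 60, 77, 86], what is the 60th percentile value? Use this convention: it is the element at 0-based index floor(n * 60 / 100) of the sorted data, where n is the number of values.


The dataset has n = 9 elements.
Index = floor(9 * 60 / 100) = floor(540 / 100) = floor(5.4) = 5
Counting from index 0 in the sorted data, the element at index 5 is 57.
Final answer: 57


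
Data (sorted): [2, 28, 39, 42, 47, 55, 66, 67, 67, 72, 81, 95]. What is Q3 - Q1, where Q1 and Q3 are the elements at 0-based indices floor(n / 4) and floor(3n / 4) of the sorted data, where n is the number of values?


The data has n = 12 elements.
Q1 index = floor(12 / 4) = floor(3) = 3; Q3 index = floor(3 * 12 / 4) = floor(9) = 9
Q1 = element at index 3 = 42
Q3 = element at index 9 = 72
IQR = 72 - 42 = 30
Final answer: 30


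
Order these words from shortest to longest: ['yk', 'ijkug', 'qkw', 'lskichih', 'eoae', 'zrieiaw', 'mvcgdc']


Compute lengths:
  'yk' has length 2
  'ijkug' has length 5
  'qkw' has length 3
  'lskichih' has length 8
  'eoae' has length 4
  'zrieiaw' has length 7
  'mvcgdc' has length 6
Lengths in increasing order: 2 < 3 < 4 < 5 < 6 < 7 < 8
Listing the words in that order gives the answer.
Final answer: ['yk', 'qkw', 'eoae', 'ijkug', 'mvcgdc', 'zrieiaw', 'lskichih']


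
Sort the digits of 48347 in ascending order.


The number 48347 has digits: 4, 8, 3, 4, 7
Sorted: 3, 4, 4, 7, 8
Joining the sorted digits gives the result.
Final answer: 34478


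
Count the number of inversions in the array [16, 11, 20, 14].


For each element, count the later elements that are smaller than it:
  16 (index 0): smaller elements after it = [11, 14] -> 2
  11 (index 1): smaller elements after it = [] -> 0
  20 (index 2): smaller elements after it = [14] -> 1
Total inversions = 2 + 0 + 1 = 3
Final answer: 3


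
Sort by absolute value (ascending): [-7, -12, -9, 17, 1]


Compute absolute values:
  |-7| = 7
  |-12| = 12
  |-9| = 9
  |17| = 17
  |1| = 1
Absolute values in increasing order: 1 < 7 < 9 < 12 < 17
Listing the original numbers in that order gives the answer.
Final answer: [1, -7, -9, -12, 17]


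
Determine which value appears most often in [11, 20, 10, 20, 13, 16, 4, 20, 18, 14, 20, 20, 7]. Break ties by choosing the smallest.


Count the frequency of each value:
  4 appears 1 time(s)
  7 appears 1 time(s)
  10 appears 1 time(s)
  11 appears 1 time(s)
  13 appears 1 time(s)
  14 appears 1 time(s)
  16 appears 1 time(s)
  18 appears 1 time(s)
  20 appears 5 time(s)
Maximum frequency is 5.
Only 20 reaches that frequency, so it is the mode.
Final answer: 20


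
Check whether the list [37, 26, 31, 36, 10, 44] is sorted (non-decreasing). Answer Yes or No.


Check consecutive pairs:
  37 <= 26? False
  26 <= 31? True
  31 <= 36? True
  36 <= 10? False
  10 <= 44? True
2 consecutive pair(s) are out of order, so the list is not sorted.
Final answer: No


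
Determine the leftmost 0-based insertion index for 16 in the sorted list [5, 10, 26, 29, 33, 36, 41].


List is sorted: [5, 10, 26, 29, 33, 36, 41]
We need the leftmost position where 16 can be inserted, i.e. the first index whose element is >= 16 (or the end of the list if none is).
Binary search with low=0, high=7 (0-based indices):
  low=0, high=7, mid=3: a[3]=29 >= 16, so high = 3
  low=0, high=3, mid=1: a[1]=10 < 16, so low = 2
  low=2, high=3, mid=2: a[2]=26 >= 16, so high = 2
Now low = high = 2, so the insertion index is 2.
Final answer: 2


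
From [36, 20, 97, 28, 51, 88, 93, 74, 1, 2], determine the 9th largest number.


Sort descending: [97, 93, 88, 74, 51, 36, 28, 20, 2, 1]
The 9th element (1-indexed) is at index 8.
Value = 2
Final answer: 2


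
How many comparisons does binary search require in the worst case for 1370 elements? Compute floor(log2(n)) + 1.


Binary search halves the search space each step.
Maximum comparisons = floor(log2(1370)) + 1
log2(1370) = 10.42
floor(log2(1370)) = 10, so 10 + 1 = 11
Final answer: 11


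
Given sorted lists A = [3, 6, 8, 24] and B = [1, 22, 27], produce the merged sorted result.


List A: [3, 6, 8, 24]
List B: [1, 22, 27]
Repeatedly compare the front elements and take the smaller:
  3 vs 1 -> take 1
  3 vs 22 -> take 3
  6 vs 22 -> take 6
  8 vs 22 -> take 8
  24 vs 22 -> take 22
  24 vs 27 -> take 24
  A is exhausted; append the rest of B: [27]
Final answer: [1, 3, 6, 8, 22, 24, 27]


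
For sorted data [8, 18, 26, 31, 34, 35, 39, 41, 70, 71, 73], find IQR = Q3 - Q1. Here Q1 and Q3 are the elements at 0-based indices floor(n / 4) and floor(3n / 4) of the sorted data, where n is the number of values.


The data has n = 11 elements.
Q1 index = floor(11 / 4) = floor(2.75) = 2; Q3 index = floor(3 * 11 / 4) = floor(8.25) = 8
Q1 = element at index 2 = 26
Q3 = element at index 8 = 70
IQR = 70 - 26 = 44
Final answer: 44


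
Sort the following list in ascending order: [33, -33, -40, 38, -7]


Original list: [33, -33, -40, 38, -7]
Repeatedly take the smallest remaining element:
  Remaining [33, -33, -40, 38, -7] -> smallest is -40
  Remaining [33, -33, 38, -7] -> smallest is -33
  Remaining [33, 38, -7] -> smallest is -7
  Remaining [33, 38] -> smallest is 33
  Remaining [38] -> smallest is 38
Collecting the picks in order gives the sorted list.
Final answer: [-40, -33, -7, 33, 38]


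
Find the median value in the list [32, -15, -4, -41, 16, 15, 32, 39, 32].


First, sort the list: [-41, -15, -4, 15, 16, 32, 32, 32, 39]
The list has 9 elements (odd count).
The middle index is 4 (0-based), and the element there is 16.
Final answer: 16


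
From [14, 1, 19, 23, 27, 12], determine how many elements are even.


Check each element:
  14 is even
  1 is odd
  19 is odd
  23 is odd
  27 is odd
  12 is even
Evens: [14, 12]
Count of evens = 2
Final answer: 2


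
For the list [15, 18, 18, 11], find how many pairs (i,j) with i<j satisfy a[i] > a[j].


For each element, count the later elements that are smaller than it:
  15 (index 0): smaller elements after it = [11] -> 1
  18 (index 1): smaller elements after it = [11] -> 1
  18 (index 2): smaller elements after it = [11] -> 1
Total inversions = 1 + 1 + 1 = 3
Final answer: 3


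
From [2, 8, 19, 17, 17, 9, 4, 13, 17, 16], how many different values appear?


List all unique values:
Distinct values: [2, 4, 8, 9, 13, 16, 17, 19]
Count = 8
Final answer: 8


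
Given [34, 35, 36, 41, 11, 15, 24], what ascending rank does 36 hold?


Sort ascending: [11, 15, 24, 34, 35, 36, 41]
Find 36 in the sorted list.
36 is at position 6 (1-indexed).
Final answer: 6


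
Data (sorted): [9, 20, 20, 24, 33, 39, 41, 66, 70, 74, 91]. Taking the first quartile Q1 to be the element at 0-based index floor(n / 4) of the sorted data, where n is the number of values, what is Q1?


The list has n = 11 elements.
Q1 index = floor(11 / 4) = floor(2.75) = 2
Counting from index 0 in the sorted data, the element at index 2 is 20.
Final answer: 20


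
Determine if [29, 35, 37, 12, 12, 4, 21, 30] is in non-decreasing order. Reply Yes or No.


Check consecutive pairs:
  29 <= 35? True
  35 <= 37? True
  37 <= 12? False
  12 <= 12? True
  12 <= 4? False
  4 <= 21? True
  21 <= 30? True
2 consecutive pair(s) are out of order, so the list is not sorted.
Final answer: No


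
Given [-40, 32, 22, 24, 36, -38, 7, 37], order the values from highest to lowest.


Original list: [-40, 32, 22, 24, 36, -38, 7, 37]
Repeatedly take the largest remaining element:
  Remaining [-40, 32, 22, 24, 36, -38, 7, 37] -> largest is 37
  Remaining [-40, 32, 22, 24, 36, -38, 7] -> largest is 36
  Remaining [-40, 32, 22, 24, -38, 7] -> largest is 32
  Remaining [-40, 22, 24, -38, 7] -> largest is 24
  Remaining [-40, 22, -38, 7] -> largest is 22
  Remaining [-40, -38, 7] -> largest is 7
  Remaining [-40, -38] -> largest is -38
  Remaining [-40] -> largest is -40
Collecting the picks in order gives the descending list.
Final answer: [37, 36, 32, 24, 22, 7, -38, -40]


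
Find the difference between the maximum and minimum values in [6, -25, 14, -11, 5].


Maximum value: 14
Minimum value: -25
Range = 14 - (-25) = 39
Final answer: 39


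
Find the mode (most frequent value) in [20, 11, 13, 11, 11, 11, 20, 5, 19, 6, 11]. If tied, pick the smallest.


Count the frequency of each value:
  5 appears 1 time(s)
  6 appears 1 time(s)
  11 appears 5 time(s)
  13 appears 1 time(s)
  19 appears 1 time(s)
  20 appears 2 time(s)
Maximum frequency is 5.
Only 11 reaches that frequency, so it is the mode.
Final answer: 11


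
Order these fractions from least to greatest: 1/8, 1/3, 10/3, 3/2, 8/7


Convert to decimal for comparison:
  1/8 = 0.125
  1/3 = 0.3333
  10/3 = 3.3333
  3/2 = 1.5
  8/7 = 1.1429
Decimals in increasing order: 0.125 < 0.3333 < 1.1429 < 1.5 < 3.3333
Writing each back as its fraction gives the sorted order.
Final answer: 1/8, 1/3, 8/7, 3/2, 10/3


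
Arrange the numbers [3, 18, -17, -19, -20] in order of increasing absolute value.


Compute absolute values:
  |3| = 3
  |18| = 18
  |-17| = 17
  |-19| = 19
  |-20| = 20
Absolute values in increasing order: 3 < 17 < 18 < 19 < 20
Listing the original numbers in that order gives the answer.
Final answer: [3, -17, 18, -19, -20]


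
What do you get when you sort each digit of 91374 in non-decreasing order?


The number 91374 has digits: 9, 1, 3, 7, 4
Sorted: 1, 3, 4, 7, 9
Joining the sorted digits gives the result.
Final answer: 13479


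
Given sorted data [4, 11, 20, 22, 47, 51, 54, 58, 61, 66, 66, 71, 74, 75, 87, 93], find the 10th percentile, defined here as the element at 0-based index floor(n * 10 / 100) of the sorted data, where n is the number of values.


The dataset has n = 16 elements.
Index = floor(16 * 10 / 100) = floor(160 / 100) = floor(1.6) = 1
Counting from index 0 in the sorted data, the element at index 1 is 11.
Final answer: 11


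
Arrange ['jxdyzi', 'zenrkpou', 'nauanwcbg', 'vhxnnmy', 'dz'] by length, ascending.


Compute lengths:
  'jxdyzi' has length 6
  'zenrkpou' has length 8
  'nauanwcbg' has length 9
  'vhxnnmy' has length 7
  'dz' has length 2
Lengths in increasing order: 2 < 6 < 7 < 8 < 9
Listing the words in that order gives the answer.
Final answer: ['dz', 'jxdyzi', 'vhxnnmy', 'zenrkpou', 'nauanwcbg']


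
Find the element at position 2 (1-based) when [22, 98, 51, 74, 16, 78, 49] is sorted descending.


Sort descending: [98, 78, 74, 51, 49, 22, 16]
The 2nd element (1-indexed) is at index 1.
Value = 78
Final answer: 78


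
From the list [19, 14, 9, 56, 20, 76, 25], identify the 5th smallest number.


Sort ascending: [9, 14, 19, 20, 25, 56, 76]
The 5th element (1-indexed) is at index 4.
Value = 25
Final answer: 25


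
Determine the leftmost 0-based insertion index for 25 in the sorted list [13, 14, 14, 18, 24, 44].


List is sorted: [13, 14, 14, 18, 24, 44]
We need the leftmost position where 25 can be inserted, i.e. the first index whose element is >= 25 (or the end of the list if none is).
Binary search with low=0, high=6 (0-based indices):
  low=0, high=6, mid=3: a[3]=18 < 25, so low = 4
  low=4, high=6, mid=5: a[5]=44 >= 25, so high = 5
  low=4, high=5, mid=4: a[4]=24 < 25, so low = 5
Now low = high = 5, so the insertion index is 5.
Final answer: 5


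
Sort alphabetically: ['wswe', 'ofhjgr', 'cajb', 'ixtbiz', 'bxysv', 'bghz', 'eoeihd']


Compare strings character by character (the first differing letter decides):
  'bghz' < 'bxysv' since 'g' < 'x' at position 2
  'bxysv' < 'cajb' since 'b' < 'c' at position 1
  'cajb' < 'eoeihd' since 'c' < 'e' at position 1
  'eoeihd' < 'ixtbiz' since 'e' < 'i' at position 1
  'ixtbiz' < 'ofhjgr' since 'i' < 'o' at position 1
  'ofhjgr' < 'wswe' since 'o' < 'w' at position 1
Chaining these comparisons gives the alphabetical order.
Final answer: ['bghz', 'bxysv', 'cajb', 'eoeihd', 'ixtbiz', 'ofhjgr', 'wswe']


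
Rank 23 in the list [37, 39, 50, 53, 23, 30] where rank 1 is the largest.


Sort descending: [53, 50, 39, 37, 30, 23]
Find 23 in the sorted list.
23 is at position 6.
Final answer: 6


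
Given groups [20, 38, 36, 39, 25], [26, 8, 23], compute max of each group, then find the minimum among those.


Find max of each group:
  Group 1: [20, 38, 36, 39, 25] -> max = 39
  Group 2: [26, 8, 23] -> max = 26
Maxes: [39, 26]
Minimum of maxes = 26
Final answer: 26


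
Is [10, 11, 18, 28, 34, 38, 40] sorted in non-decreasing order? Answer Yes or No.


Check consecutive pairs:
  10 <= 11? True
  11 <= 18? True
  18 <= 28? True
  28 <= 34? True
  34 <= 38? True
  38 <= 40? True
Every consecutive pair is in order, so the list is non-decreasing.
Final answer: Yes


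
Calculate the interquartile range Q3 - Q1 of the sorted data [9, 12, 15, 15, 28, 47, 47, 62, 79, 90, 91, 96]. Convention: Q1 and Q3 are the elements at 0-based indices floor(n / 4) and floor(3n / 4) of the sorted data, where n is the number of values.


The data has n = 12 elements.
Q1 index = floor(12 / 4) = floor(3) = 3; Q3 index = floor(3 * 12 / 4) = floor(9) = 9
Q1 = element at index 3 = 15
Q3 = element at index 9 = 90
IQR = 90 - 15 = 75
Final answer: 75


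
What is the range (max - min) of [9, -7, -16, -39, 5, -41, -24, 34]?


Maximum value: 34
Minimum value: -41
Range = 34 - (-41) = 75
Final answer: 75


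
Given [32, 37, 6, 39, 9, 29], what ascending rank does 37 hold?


Sort ascending: [6, 9, 29, 32, 37, 39]
Find 37 in the sorted list.
37 is at position 5 (1-indexed).
Final answer: 5


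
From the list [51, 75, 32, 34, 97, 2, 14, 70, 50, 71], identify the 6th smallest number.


Sort ascending: [2, 14, 32, 34, 50, 51, 70, 71, 75, 97]
The 6th element (1-indexed) is at index 5.
Value = 51
Final answer: 51


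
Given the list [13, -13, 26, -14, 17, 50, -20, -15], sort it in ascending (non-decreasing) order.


Original list: [13, -13, 26, -14, 17, 50, -20, -15]
Repeatedly take the smallest remaining element:
  Remaining [13, -13, 26, -14, 17, 50, -20, -15] -> smallest is -20
  Remaining [13, -13, 26, -14, 17, 50, -15] -> smallest is -15
  Remaining [13, -13, 26, -14, 17, 50] -> smallest is -14
  Remaining [13, -13, 26, 17, 50] -> smallest is -13
  Remaining [13, 26, 17, 50] -> smallest is 13
  Remaining [26, 17, 50] -> smallest is 17
  Remaining [26, 50] -> smallest is 26
  Remaining [50] -> smallest is 50
Collecting the picks in order gives the sorted list.
Final answer: [-20, -15, -14, -13, 13, 17, 26, 50]


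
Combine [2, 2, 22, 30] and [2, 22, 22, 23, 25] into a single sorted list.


List A: [2, 2, 22, 30]
List B: [2, 22, 22, 23, 25]
Repeatedly compare the front elements and take the smaller:
  2 vs 2 -> take 2
  2 vs 2 -> take 2
  22 vs 2 -> take 2
  22 vs 22 -> take 22
  30 vs 22 -> take 22
  30 vs 22 -> take 22
  30 vs 23 -> take 23
  30 vs 25 -> take 25
  B is exhausted; append the rest of A: [30]
Final answer: [2, 2, 2, 22, 22, 22, 23, 25, 30]


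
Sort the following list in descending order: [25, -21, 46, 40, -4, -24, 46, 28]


Original list: [25, -21, 46, 40, -4, -24, 46, 28]
Repeatedly take the largest remaining element:
  Remaining [25, -21, 46, 40, -4, -24, 46, 28] -> largest is 46
  Remaining [25, -21, 40, -4, -24, 46, 28] -> largest is 46
  Remaining [25, -21, 40, -4, -24, 28] -> largest is 40
  Remaining [25, -21, -4, -24, 28] -> largest is 28
  Remaining [25, -21, -4, -24] -> largest is 25
  Remaining [-21, -4, -24] -> largest is -4
  Remaining [-21, -24] -> largest is -21
  Remaining [-24] -> largest is -24
Collecting the picks in order gives the descending list.
Final answer: [46, 46, 40, 28, 25, -4, -21, -24]


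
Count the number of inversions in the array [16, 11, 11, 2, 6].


For each element, count the later elements that are smaller than it:
  16 (index 0): smaller elements after it = [11, 11, 2, 6] -> 4
  11 (index 1): smaller elements after it = [2, 6] -> 2
  11 (index 2): smaller elements after it = [2, 6] -> 2
  2 (index 3): smaller elements after it = [] -> 0
Total inversions = 4 + 2 + 2 + 0 = 8
Final answer: 8


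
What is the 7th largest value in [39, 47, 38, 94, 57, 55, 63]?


Sort descending: [94, 63, 57, 55, 47, 39, 38]
The 7th element (1-indexed) is at index 6.
Value = 38
Final answer: 38


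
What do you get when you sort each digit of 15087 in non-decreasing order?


The number 15087 has digits: 1, 5, 0, 8, 7
Sorted: 0, 1, 5, 7, 8
Joining the sorted digits gives the result.
Final answer: 01578


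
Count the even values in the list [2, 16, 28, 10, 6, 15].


Check each element:
  2 is even
  16 is even
  28 is even
  10 is even
  6 is even
  15 is odd
Evens: [2, 16, 28, 10, 6]
Count of evens = 5
Final answer: 5


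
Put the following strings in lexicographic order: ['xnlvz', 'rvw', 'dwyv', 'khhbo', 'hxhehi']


Compare strings character by character (the first differing letter decides):
  'dwyv' < 'hxhehi' since 'd' < 'h' at position 1
  'hxhehi' < 'khhbo' since 'h' < 'k' at position 1
  'khhbo' < 'rvw' since 'k' < 'r' at position 1
  'rvw' < 'xnlvz' since 'r' < 'x' at position 1
Chaining these comparisons gives the alphabetical order.
Final answer: ['dwyv', 'hxhehi', 'khhbo', 'rvw', 'xnlvz']


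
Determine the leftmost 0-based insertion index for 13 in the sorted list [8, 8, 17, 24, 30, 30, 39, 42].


List is sorted: [8, 8, 17, 24, 30, 30, 39, 42]
We need the leftmost position where 13 can be inserted, i.e. the first index whose element is >= 13 (or the end of the list if none is).
Binary search with low=0, high=8 (0-based indices):
  low=0, high=8, mid=4: a[4]=30 >= 13, so high = 4
  low=0, high=4, mid=2: a[2]=17 >= 13, so high = 2
  low=0, high=2, mid=1: a[1]=8 < 13, so low = 2
Now low = high = 2, so the insertion index is 2.
Final answer: 2


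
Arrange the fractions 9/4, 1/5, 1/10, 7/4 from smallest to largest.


Convert to decimal for comparison:
  9/4 = 2.25
  1/5 = 0.2
  1/10 = 0.1
  7/4 = 1.75
Decimals in increasing order: 0.1 < 0.2 < 1.75 < 2.25
Writing each back as its fraction gives the sorted order.
Final answer: 1/10, 1/5, 7/4, 9/4


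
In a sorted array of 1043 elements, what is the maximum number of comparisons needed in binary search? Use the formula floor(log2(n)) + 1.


Binary search halves the search space each step.
Maximum comparisons = floor(log2(1043)) + 1
log2(1043) = 10.0265
floor(log2(1043)) = 10, so 10 + 1 = 11
Final answer: 11


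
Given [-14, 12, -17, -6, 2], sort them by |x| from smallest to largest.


Compute absolute values:
  |-14| = 14
  |12| = 12
  |-17| = 17
  |-6| = 6
  |2| = 2
Absolute values in increasing order: 2 < 6 < 12 < 14 < 17
Listing the original numbers in that order gives the answer.
Final answer: [2, -6, 12, -14, -17]


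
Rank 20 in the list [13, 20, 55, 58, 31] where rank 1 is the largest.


Sort descending: [58, 55, 31, 20, 13]
Find 20 in the sorted list.
20 is at position 4.
Final answer: 4


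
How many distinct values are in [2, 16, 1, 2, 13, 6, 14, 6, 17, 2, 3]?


List all unique values:
Distinct values: [1, 2, 3, 6, 13, 14, 16, 17]
Count = 8
Final answer: 8


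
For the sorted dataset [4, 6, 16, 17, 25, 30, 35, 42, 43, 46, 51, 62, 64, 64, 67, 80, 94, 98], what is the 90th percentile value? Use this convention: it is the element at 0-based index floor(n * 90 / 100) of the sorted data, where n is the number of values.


The dataset has n = 18 elements.
Index = floor(18 * 90 / 100) = floor(1620 / 100) = floor(16.2) = 16
Counting from index 0 in the sorted data, the element at index 16 is 94.
Final answer: 94


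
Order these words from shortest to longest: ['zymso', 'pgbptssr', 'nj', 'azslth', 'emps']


Compute lengths:
  'zymso' has length 5
  'pgbptssr' has length 8
  'nj' has length 2
  'azslth' has length 6
  'emps' has length 4
Lengths in increasing order: 2 < 4 < 5 < 6 < 8
Listing the words in that order gives the answer.
Final answer: ['nj', 'emps', 'zymso', 'azslth', 'pgbptssr']


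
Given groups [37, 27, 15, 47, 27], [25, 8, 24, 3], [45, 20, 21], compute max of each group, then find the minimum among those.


Find max of each group:
  Group 1: [37, 27, 15, 47, 27] -> max = 47
  Group 2: [25, 8, 24, 3] -> max = 25
  Group 3: [45, 20, 21] -> max = 45
Maxes: [47, 25, 45]
Minimum of maxes = 25
Final answer: 25


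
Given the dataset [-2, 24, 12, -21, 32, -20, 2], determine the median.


First, sort the list: [-21, -20, -2, 2, 12, 24, 32]
The list has 7 elements (odd count).
The middle index is 3 (0-based), and the element there is 2.
Final answer: 2


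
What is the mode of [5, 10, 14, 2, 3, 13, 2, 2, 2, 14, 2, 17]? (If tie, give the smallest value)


Count the frequency of each value:
  2 appears 5 time(s)
  3 appears 1 time(s)
  5 appears 1 time(s)
  10 appears 1 time(s)
  13 appears 1 time(s)
  14 appears 2 time(s)
  17 appears 1 time(s)
Maximum frequency is 5.
Only 2 reaches that frequency, so it is the mode.
Final answer: 2


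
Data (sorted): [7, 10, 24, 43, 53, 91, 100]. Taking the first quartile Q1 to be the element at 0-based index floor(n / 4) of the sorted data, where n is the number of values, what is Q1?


The list has n = 7 elements.
Q1 index = floor(7 / 4) = floor(1.75) = 1
Counting from index 0 in the sorted data, the element at index 1 is 10.
Final answer: 10


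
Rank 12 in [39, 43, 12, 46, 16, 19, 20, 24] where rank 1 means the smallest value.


Sort ascending: [12, 16, 19, 20, 24, 39, 43, 46]
Find 12 in the sorted list.
12 is at position 1 (1-indexed).
Final answer: 1


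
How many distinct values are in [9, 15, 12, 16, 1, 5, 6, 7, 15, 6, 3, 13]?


List all unique values:
Distinct values: [1, 3, 5, 6, 7, 9, 12, 13, 15, 16]
Count = 10
Final answer: 10


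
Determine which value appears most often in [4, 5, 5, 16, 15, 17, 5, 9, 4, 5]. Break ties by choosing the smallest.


Count the frequency of each value:
  4 appears 2 time(s)
  5 appears 4 time(s)
  9 appears 1 time(s)
  15 appears 1 time(s)
  16 appears 1 time(s)
  17 appears 1 time(s)
Maximum frequency is 4.
Only 5 reaches that frequency, so it is the mode.
Final answer: 5


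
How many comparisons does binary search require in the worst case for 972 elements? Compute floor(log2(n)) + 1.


Binary search halves the search space each step.
Maximum comparisons = floor(log2(972)) + 1
log2(972) = 9.9248
floor(log2(972)) = 9, so 9 + 1 = 10
Final answer: 10


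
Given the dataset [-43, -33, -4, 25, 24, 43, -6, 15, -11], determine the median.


First, sort the list: [-43, -33, -11, -6, -4, 15, 24, 25, 43]
The list has 9 elements (odd count).
The middle index is 4 (0-based), and the element there is -4.
Final answer: -4


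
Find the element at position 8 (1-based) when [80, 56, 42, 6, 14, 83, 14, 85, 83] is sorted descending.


Sort descending: [85, 83, 83, 80, 56, 42, 14, 14, 6]
The 8th element (1-indexed) is at index 7.
Value = 14
Final answer: 14


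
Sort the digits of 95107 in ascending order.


The number 95107 has digits: 9, 5, 1, 0, 7
Sorted: 0, 1, 5, 7, 9
Joining the sorted digits gives the result.
Final answer: 01579


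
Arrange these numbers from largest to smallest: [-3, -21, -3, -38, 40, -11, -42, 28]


Original list: [-3, -21, -3, -38, 40, -11, -42, 28]
Repeatedly take the largest remaining element:
  Remaining [-3, -21, -3, -38, 40, -11, -42, 28] -> largest is 40
  Remaining [-3, -21, -3, -38, -11, -42, 28] -> largest is 28
  Remaining [-3, -21, -3, -38, -11, -42] -> largest is -3
  Remaining [-21, -3, -38, -11, -42] -> largest is -3
  Remaining [-21, -38, -11, -42] -> largest is -11
  Remaining [-21, -38, -42] -> largest is -21
  Remaining [-38, -42] -> largest is -38
  Remaining [-42] -> largest is -42
Collecting the picks in order gives the descending list.
Final answer: [40, 28, -3, -3, -11, -21, -38, -42]


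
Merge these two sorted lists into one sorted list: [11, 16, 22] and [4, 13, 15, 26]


List A: [11, 16, 22]
List B: [4, 13, 15, 26]
Repeatedly compare the front elements and take the smaller:
  11 vs 4 -> take 4
  11 vs 13 -> take 11
  16 vs 13 -> take 13
  16 vs 15 -> take 15
  16 vs 26 -> take 16
  22 vs 26 -> take 22
  A is exhausted; append the rest of B: [26]
Final answer: [4, 11, 13, 15, 16, 22, 26]


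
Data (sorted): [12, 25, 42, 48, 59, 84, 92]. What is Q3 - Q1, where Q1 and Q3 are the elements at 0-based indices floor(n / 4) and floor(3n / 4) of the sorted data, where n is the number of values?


The data has n = 7 elements.
Q1 index = floor(7 / 4) = floor(1.75) = 1; Q3 index = floor(3 * 7 / 4) = floor(5.25) = 5
Q1 = element at index 1 = 25
Q3 = element at index 5 = 84
IQR = 84 - 25 = 59
Final answer: 59


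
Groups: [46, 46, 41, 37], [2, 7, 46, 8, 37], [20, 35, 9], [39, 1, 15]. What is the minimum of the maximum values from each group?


Find max of each group:
  Group 1: [46, 46, 41, 37] -> max = 46
  Group 2: [2, 7, 46, 8, 37] -> max = 46
  Group 3: [20, 35, 9] -> max = 35
  Group 4: [39, 1, 15] -> max = 39
Maxes: [46, 46, 35, 39]
Minimum of maxes = 35
Final answer: 35


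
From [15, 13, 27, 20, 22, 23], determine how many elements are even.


Check each element:
  15 is odd
  13 is odd
  27 is odd
  20 is even
  22 is even
  23 is odd
Evens: [20, 22]
Count of evens = 2
Final answer: 2


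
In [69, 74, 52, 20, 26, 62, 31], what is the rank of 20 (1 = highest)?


Sort descending: [74, 69, 62, 52, 31, 26, 20]
Find 20 in the sorted list.
20 is at position 7.
Final answer: 7


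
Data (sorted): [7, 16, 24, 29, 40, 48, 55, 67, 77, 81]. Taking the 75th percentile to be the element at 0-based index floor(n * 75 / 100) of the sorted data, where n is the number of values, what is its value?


The dataset has n = 10 elements.
Index = floor(10 * 75 / 100) = floor(750 / 100) = floor(7.5) = 7
Counting from index 0 in the sorted data, the element at index 7 is 67.
Final answer: 67


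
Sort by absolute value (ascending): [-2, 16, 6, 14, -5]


Compute absolute values:
  |-2| = 2
  |16| = 16
  |6| = 6
  |14| = 14
  |-5| = 5
Absolute values in increasing order: 2 < 5 < 6 < 14 < 16
Listing the original numbers in that order gives the answer.
Final answer: [-2, -5, 6, 14, 16]


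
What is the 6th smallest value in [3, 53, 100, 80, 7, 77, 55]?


Sort ascending: [3, 7, 53, 55, 77, 80, 100]
The 6th element (1-indexed) is at index 5.
Value = 80
Final answer: 80


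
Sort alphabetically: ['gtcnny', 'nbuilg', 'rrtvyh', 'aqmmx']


Compare strings character by character (the first differing letter decides):
  'aqmmx' < 'gtcnny' since 'a' < 'g' at position 1
  'gtcnny' < 'nbuilg' since 'g' < 'n' at position 1
  'nbuilg' < 'rrtvyh' since 'n' < 'r' at position 1
Chaining these comparisons gives the alphabetical order.
Final answer: ['aqmmx', 'gtcnny', 'nbuilg', 'rrtvyh']


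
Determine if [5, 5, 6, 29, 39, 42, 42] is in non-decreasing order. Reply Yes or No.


Check consecutive pairs:
  5 <= 5? True
  5 <= 6? True
  6 <= 29? True
  29 <= 39? True
  39 <= 42? True
  42 <= 42? True
Every consecutive pair is in order, so the list is non-decreasing.
Final answer: Yes


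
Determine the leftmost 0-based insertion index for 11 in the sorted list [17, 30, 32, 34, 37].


List is sorted: [17, 30, 32, 34, 37]
We need the leftmost position where 11 can be inserted, i.e. the first index whose element is >= 11 (or the end of the list if none is).
Binary search with low=0, high=5 (0-based indices):
  low=0, high=5, mid=2: a[2]=32 >= 11, so high = 2
  low=0, high=2, mid=1: a[1]=30 >= 11, so high = 1
  low=0, high=1, mid=0: a[0]=17 >= 11, so high = 0
Now low = high = 0, so the insertion index is 0.
Final answer: 0


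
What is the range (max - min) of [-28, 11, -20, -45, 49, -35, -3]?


Maximum value: 49
Minimum value: -45
Range = 49 - (-45) = 94
Final answer: 94


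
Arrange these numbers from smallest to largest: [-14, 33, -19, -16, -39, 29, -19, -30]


Original list: [-14, 33, -19, -16, -39, 29, -19, -30]
Repeatedly take the smallest remaining element:
  Remaining [-14, 33, -19, -16, -39, 29, -19, -30] -> smallest is -39
  Remaining [-14, 33, -19, -16, 29, -19, -30] -> smallest is -30
  Remaining [-14, 33, -19, -16, 29, -19] -> smallest is -19
  Remaining [-14, 33, -16, 29, -19] -> smallest is -19
  Remaining [-14, 33, -16, 29] -> smallest is -16
  Remaining [-14, 33, 29] -> smallest is -14
  Remaining [33, 29] -> smallest is 29
  Remaining [33] -> smallest is 33
Collecting the picks in order gives the sorted list.
Final answer: [-39, -30, -19, -19, -16, -14, 29, 33]


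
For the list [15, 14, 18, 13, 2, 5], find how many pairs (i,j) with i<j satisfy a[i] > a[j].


For each element, count the later elements that are smaller than it:
  15 (index 0): smaller elements after it = [14, 13, 2, 5] -> 4
  14 (index 1): smaller elements after it = [13, 2, 5] -> 3
  18 (index 2): smaller elements after it = [13, 2, 5] -> 3
  13 (index 3): smaller elements after it = [2, 5] -> 2
  2 (index 4): smaller elements after it = [] -> 0
Total inversions = 4 + 3 + 3 + 2 + 0 = 12
Final answer: 12


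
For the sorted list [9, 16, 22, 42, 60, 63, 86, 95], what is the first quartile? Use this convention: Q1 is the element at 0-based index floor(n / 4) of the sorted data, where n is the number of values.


The list has n = 8 elements.
Q1 index = floor(8 / 4) = floor(2) = 2
Counting from index 0 in the sorted data, the element at index 2 is 22.
Final answer: 22


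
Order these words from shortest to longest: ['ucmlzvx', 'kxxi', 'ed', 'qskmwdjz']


Compute lengths:
  'ucmlzvx' has length 7
  'kxxi' has length 4
  'ed' has length 2
  'qskmwdjz' has length 8
Lengths in increasing order: 2 < 4 < 7 < 8
Listing the words in that order gives the answer.
Final answer: ['ed', 'kxxi', 'ucmlzvx', 'qskmwdjz']


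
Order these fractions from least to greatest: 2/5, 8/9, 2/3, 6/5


Convert to decimal for comparison:
  2/5 = 0.4
  8/9 = 0.8889
  2/3 = 0.6667
  6/5 = 1.2
Decimals in increasing order: 0.4 < 0.6667 < 0.8889 < 1.2
Writing each back as its fraction gives the sorted order.
Final answer: 2/5, 2/3, 8/9, 6/5


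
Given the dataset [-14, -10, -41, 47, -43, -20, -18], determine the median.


First, sort the list: [-43, -41, -20, -18, -14, -10, 47]
The list has 7 elements (odd count).
The middle index is 3 (0-based), and the element there is -18.
Final answer: -18


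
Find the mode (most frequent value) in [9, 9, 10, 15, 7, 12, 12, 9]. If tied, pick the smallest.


Count the frequency of each value:
  7 appears 1 time(s)
  9 appears 3 time(s)
  10 appears 1 time(s)
  12 appears 2 time(s)
  15 appears 1 time(s)
Maximum frequency is 3.
Only 9 reaches that frequency, so it is the mode.
Final answer: 9


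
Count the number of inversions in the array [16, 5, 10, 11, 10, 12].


For each element, count the later elements that are smaller than it:
  16 (index 0): smaller elements after it = [5, 10, 11, 10, 12] -> 5
  5 (index 1): smaller elements after it = [] -> 0
  10 (index 2): smaller elements after it = [] -> 0
  11 (index 3): smaller elements after it = [10] -> 1
  10 (index 4): smaller elements after it = [] -> 0
Total inversions = 5 + 0 + 0 + 1 + 0 = 6
Final answer: 6


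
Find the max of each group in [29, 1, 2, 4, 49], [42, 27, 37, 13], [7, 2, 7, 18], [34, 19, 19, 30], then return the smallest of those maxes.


Find max of each group:
  Group 1: [29, 1, 2, 4, 49] -> max = 49
  Group 2: [42, 27, 37, 13] -> max = 42
  Group 3: [7, 2, 7, 18] -> max = 18
  Group 4: [34, 19, 19, 30] -> max = 34
Maxes: [49, 42, 18, 34]
Minimum of maxes = 18
Final answer: 18


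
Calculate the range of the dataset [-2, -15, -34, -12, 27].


Maximum value: 27
Minimum value: -34
Range = 27 - (-34) = 61
Final answer: 61


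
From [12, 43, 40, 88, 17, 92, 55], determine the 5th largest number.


Sort descending: [92, 88, 55, 43, 40, 17, 12]
The 5th element (1-indexed) is at index 4.
Value = 40
Final answer: 40


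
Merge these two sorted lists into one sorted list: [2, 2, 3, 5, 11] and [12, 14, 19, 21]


List A: [2, 2, 3, 5, 11]
List B: [12, 14, 19, 21]
Repeatedly compare the front elements and take the smaller:
  2 vs 12 -> take 2
  2 vs 12 -> take 2
  3 vs 12 -> take 3
  5 vs 12 -> take 5
  11 vs 12 -> take 11
  A is exhausted; append the rest of B: [12, 14, 19, 21]
Final answer: [2, 2, 3, 5, 11, 12, 14, 19, 21]


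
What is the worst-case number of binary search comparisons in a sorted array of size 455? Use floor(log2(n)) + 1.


Binary search halves the search space each step.
Maximum comparisons = floor(log2(455)) + 1
log2(455) = 8.8297
floor(log2(455)) = 8, so 8 + 1 = 9
Final answer: 9
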